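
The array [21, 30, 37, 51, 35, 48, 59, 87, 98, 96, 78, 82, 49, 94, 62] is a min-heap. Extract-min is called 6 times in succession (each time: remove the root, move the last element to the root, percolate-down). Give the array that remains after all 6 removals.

[51, 62, 59, 87, 96, 82, 78, 94, 98]

extract-min #1 returns 21:
  remove root 21; move last element 62 to root → [62, 30, 37, 51, 35, 48, 59, 87, 98, 96, 78, 82, 49, 94]
  62 vs smaller child 30 at index 1, swap → [30, 62, 37, 51, 35, 48, 59, 87, 98, 96, 78, 82, 49, 94]
  62 vs smaller child 35 at index 4, swap → [30, 35, 37, 51, 62, 48, 59, 87, 98, 96, 78, 82, 49, 94]
extract-min #2 returns 30:
  remove root 30; move last element 94 to root → [94, 35, 37, 51, 62, 48, 59, 87, 98, 96, 78, 82, 49]
  94 vs smaller child 35 at index 1, swap → [35, 94, 37, 51, 62, 48, 59, 87, 98, 96, 78, 82, 49]
  94 vs smaller child 51 at index 3, swap → [35, 51, 37, 94, 62, 48, 59, 87, 98, 96, 78, 82, 49]
  94 vs smaller child 87 at index 7, swap → [35, 51, 37, 87, 62, 48, 59, 94, 98, 96, 78, 82, 49]
extract-min #3 returns 35:
  remove root 35; move last element 49 to root → [49, 51, 37, 87, 62, 48, 59, 94, 98, 96, 78, 82]
  49 vs smaller child 37 at index 2, swap → [37, 51, 49, 87, 62, 48, 59, 94, 98, 96, 78, 82]
  49 vs smaller child 48 at index 5, swap → [37, 51, 48, 87, 62, 49, 59, 94, 98, 96, 78, 82]
extract-min #4 returns 37:
  remove root 37; move last element 82 to root → [82, 51, 48, 87, 62, 49, 59, 94, 98, 96, 78]
  82 vs smaller child 48 at index 2, swap → [48, 51, 82, 87, 62, 49, 59, 94, 98, 96, 78]
  82 vs smaller child 49 at index 5, swap → [48, 51, 49, 87, 62, 82, 59, 94, 98, 96, 78]
extract-min #5 returns 48:
  remove root 48; move last element 78 to root → [78, 51, 49, 87, 62, 82, 59, 94, 98, 96]
  78 vs smaller child 49 at index 2, swap → [49, 51, 78, 87, 62, 82, 59, 94, 98, 96]
  78 vs smaller child 59 at index 6, swap → [49, 51, 59, 87, 62, 82, 78, 94, 98, 96]
extract-min #6 returns 49:
  remove root 49; move last element 96 to root → [96, 51, 59, 87, 62, 82, 78, 94, 98]
  96 vs smaller child 51 at index 1, swap → [51, 96, 59, 87, 62, 82, 78, 94, 98]
  96 vs smaller child 62 at index 4, swap → [51, 62, 59, 87, 96, 82, 78, 94, 98]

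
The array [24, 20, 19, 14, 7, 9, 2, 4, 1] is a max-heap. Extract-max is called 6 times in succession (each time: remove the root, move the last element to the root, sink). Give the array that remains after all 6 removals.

extract-max #1 returns 24:
  remove root 24; move last element 1 to root → [1, 20, 19, 14, 7, 9, 2, 4]
  1 vs larger child 20 at index 1, swap → [20, 1, 19, 14, 7, 9, 2, 4]
  1 vs larger child 14 at index 3, swap → [20, 14, 19, 1, 7, 9, 2, 4]
  1 vs only child 4 at index 7, swap → [20, 14, 19, 4, 7, 9, 2, 1]
extract-max #2 returns 20:
  remove root 20; move last element 1 to root → [1, 14, 19, 4, 7, 9, 2]
  1 vs larger child 19 at index 2, swap → [19, 14, 1, 4, 7, 9, 2]
  1 vs larger child 9 at index 5, swap → [19, 14, 9, 4, 7, 1, 2]
extract-max #3 returns 19:
  remove root 19; move last element 2 to root → [2, 14, 9, 4, 7, 1]
  2 vs larger child 14 at index 1, swap → [14, 2, 9, 4, 7, 1]
  2 vs larger child 7 at index 4, swap → [14, 7, 9, 4, 2, 1]
extract-max #4 returns 14:
  remove root 14; move last element 1 to root → [1, 7, 9, 4, 2]
  1 vs larger child 9 at index 2, swap → [9, 7, 1, 4, 2]
extract-max #5 returns 9:
  remove root 9; move last element 2 to root → [2, 7, 1, 4]
  2 vs larger child 7 at index 1, swap → [7, 2, 1, 4]
  2 vs only child 4 at index 3, swap → [7, 4, 1, 2]
extract-max #6 returns 7:
  remove root 7; move last element 2 to root → [2, 4, 1]
  2 vs larger child 4 at index 1, swap → [4, 2, 1]

[4, 2, 1]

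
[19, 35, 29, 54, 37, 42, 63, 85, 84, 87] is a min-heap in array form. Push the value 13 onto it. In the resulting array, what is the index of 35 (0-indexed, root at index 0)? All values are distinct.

4

append 13 at index 10 → [19, 35, 29, 54, 37, 42, 63, 85, 84, 87, 13]
13 < parent 37 at index 4, swap → [19, 35, 29, 54, 13, 42, 63, 85, 84, 87, 37]
13 < parent 35 at index 1, swap → [19, 13, 29, 54, 35, 42, 63, 85, 84, 87, 37]
13 < parent 19 at index 0, swap → [13, 19, 29, 54, 35, 42, 63, 85, 84, 87, 37]
resulting array: [13, 19, 29, 54, 35, 42, 63, 85, 84, 87, 37]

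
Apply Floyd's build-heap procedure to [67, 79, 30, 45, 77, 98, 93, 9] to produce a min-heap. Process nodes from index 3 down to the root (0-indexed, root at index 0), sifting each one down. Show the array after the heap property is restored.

[9, 45, 30, 67, 77, 98, 93, 79]

sift down from index 3:
  45 vs only child 9 at index 7, swap → [67, 79, 30, 9, 77, 98, 93, 45]
sift down from index 2: already satisfies heap property
sift down from index 1:
  79 vs smaller child 9 at index 3, swap → [67, 9, 30, 79, 77, 98, 93, 45]
  79 vs only child 45 at index 7, swap → [67, 9, 30, 45, 77, 98, 93, 79]
sift down from index 0:
  67 vs smaller child 9 at index 1, swap → [9, 67, 30, 45, 77, 98, 93, 79]
  67 vs smaller child 45 at index 3, swap → [9, 45, 30, 67, 77, 98, 93, 79]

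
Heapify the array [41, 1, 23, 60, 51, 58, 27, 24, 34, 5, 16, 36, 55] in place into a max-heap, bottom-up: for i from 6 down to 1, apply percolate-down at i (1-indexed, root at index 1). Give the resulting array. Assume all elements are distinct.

sift down from index 6: already satisfies heap property
sift down from index 5: already satisfies heap property
sift down from index 4: already satisfies heap property
sift down from index 3:
  23 vs larger child 58 at index 6, swap → [41, 1, 58, 60, 51, 23, 27, 24, 34, 5, 16, 36, 55]
  23 vs larger child 55 at index 13, swap → [41, 1, 58, 60, 51, 55, 27, 24, 34, 5, 16, 36, 23]
sift down from index 2:
  1 vs larger child 60 at index 4, swap → [41, 60, 58, 1, 51, 55, 27, 24, 34, 5, 16, 36, 23]
  1 vs larger child 34 at index 9, swap → [41, 60, 58, 34, 51, 55, 27, 24, 1, 5, 16, 36, 23]
sift down from index 1:
  41 vs larger child 60 at index 2, swap → [60, 41, 58, 34, 51, 55, 27, 24, 1, 5, 16, 36, 23]
  41 vs larger child 51 at index 5, swap → [60, 51, 58, 34, 41, 55, 27, 24, 1, 5, 16, 36, 23]

[60, 51, 58, 34, 41, 55, 27, 24, 1, 5, 16, 36, 23]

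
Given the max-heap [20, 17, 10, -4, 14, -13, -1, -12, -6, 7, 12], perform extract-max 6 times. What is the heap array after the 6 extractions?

extract-max #1 returns 20:
  remove root 20; move last element 12 to root → [12, 17, 10, -4, 14, -13, -1, -12, -6, 7]
  12 vs larger child 17 at index 1, swap → [17, 12, 10, -4, 14, -13, -1, -12, -6, 7]
  12 vs larger child 14 at index 4, swap → [17, 14, 10, -4, 12, -13, -1, -12, -6, 7]
extract-max #2 returns 17:
  remove root 17; move last element 7 to root → [7, 14, 10, -4, 12, -13, -1, -12, -6]
  7 vs larger child 14 at index 1, swap → [14, 7, 10, -4, 12, -13, -1, -12, -6]
  7 vs larger child 12 at index 4, swap → [14, 12, 10, -4, 7, -13, -1, -12, -6]
extract-max #3 returns 14:
  remove root 14; move last element -6 to root → [-6, 12, 10, -4, 7, -13, -1, -12]
  -6 vs larger child 12 at index 1, swap → [12, -6, 10, -4, 7, -13, -1, -12]
  -6 vs larger child 7 at index 4, swap → [12, 7, 10, -4, -6, -13, -1, -12]
extract-max #4 returns 12:
  remove root 12; move last element -12 to root → [-12, 7, 10, -4, -6, -13, -1]
  -12 vs larger child 10 at index 2, swap → [10, 7, -12, -4, -6, -13, -1]
  -12 vs larger child -1 at index 6, swap → [10, 7, -1, -4, -6, -13, -12]
extract-max #5 returns 10:
  remove root 10; move last element -12 to root → [-12, 7, -1, -4, -6, -13]
  -12 vs larger child 7 at index 1, swap → [7, -12, -1, -4, -6, -13]
  -12 vs larger child -4 at index 3, swap → [7, -4, -1, -12, -6, -13]
extract-max #6 returns 7:
  remove root 7; move last element -13 to root → [-13, -4, -1, -12, -6]
  -13 vs larger child -1 at index 2, swap → [-1, -4, -13, -12, -6]

[-1, -4, -13, -12, -6]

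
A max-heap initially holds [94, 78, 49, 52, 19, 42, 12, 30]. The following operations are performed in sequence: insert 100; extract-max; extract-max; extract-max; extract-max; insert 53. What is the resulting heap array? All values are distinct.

insert 100:
  append 100 at index 8 → [94, 78, 49, 52, 19, 42, 12, 30, 100]
  100 > parent 52 at index 3, swap → [94, 78, 49, 100, 19, 42, 12, 30, 52]
  100 > parent 78 at index 1, swap → [94, 100, 49, 78, 19, 42, 12, 30, 52]
  100 > parent 94 at index 0, swap → [100, 94, 49, 78, 19, 42, 12, 30, 52]
extract-max → returns 100:
  remove root 100; move last element 52 to root → [52, 94, 49, 78, 19, 42, 12, 30]
  52 vs larger child 94 at index 1, swap → [94, 52, 49, 78, 19, 42, 12, 30]
  52 vs larger child 78 at index 3, swap → [94, 78, 49, 52, 19, 42, 12, 30]
extract-max → returns 94:
  remove root 94; move last element 30 to root → [30, 78, 49, 52, 19, 42, 12]
  30 vs larger child 78 at index 1, swap → [78, 30, 49, 52, 19, 42, 12]
  30 vs larger child 52 at index 3, swap → [78, 52, 49, 30, 19, 42, 12]
extract-max → returns 78:
  remove root 78; move last element 12 to root → [12, 52, 49, 30, 19, 42]
  12 vs larger child 52 at index 1, swap → [52, 12, 49, 30, 19, 42]
  12 vs larger child 30 at index 3, swap → [52, 30, 49, 12, 19, 42]
extract-max → returns 52:
  remove root 52; move last element 42 to root → [42, 30, 49, 12, 19]
  42 vs larger child 49 at index 2, swap → [49, 30, 42, 12, 19]
insert 53:
  append 53 at index 5 → [49, 30, 42, 12, 19, 53]
  53 > parent 42 at index 2, swap → [49, 30, 53, 12, 19, 42]
  53 > parent 49 at index 0, swap → [53, 30, 49, 12, 19, 42]

[53, 30, 49, 12, 19, 42]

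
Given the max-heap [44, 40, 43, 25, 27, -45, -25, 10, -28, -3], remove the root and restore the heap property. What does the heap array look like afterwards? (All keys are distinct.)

[43, 40, -3, 25, 27, -45, -25, 10, -28]

remove root 44; move last element -3 to root → [-3, 40, 43, 25, 27, -45, -25, 10, -28]
-3 vs larger child 43 at index 2, swap → [43, 40, -3, 25, 27, -45, -25, 10, -28]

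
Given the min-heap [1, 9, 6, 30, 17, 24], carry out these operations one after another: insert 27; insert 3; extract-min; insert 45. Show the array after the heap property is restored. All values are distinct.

[3, 9, 6, 30, 17, 24, 27, 45]

insert 27:
  append 27 at index 6 → [1, 9, 6, 30, 17, 24, 27] (no swap needed)
insert 3:
  append 3 at index 7 → [1, 9, 6, 30, 17, 24, 27, 3]
  3 < parent 30 at index 3, swap → [1, 9, 6, 3, 17, 24, 27, 30]
  3 < parent 9 at index 1, swap → [1, 3, 6, 9, 17, 24, 27, 30]
extract-min → returns 1:
  remove root 1; move last element 30 to root → [30, 3, 6, 9, 17, 24, 27]
  30 vs smaller child 3 at index 1, swap → [3, 30, 6, 9, 17, 24, 27]
  30 vs smaller child 9 at index 3, swap → [3, 9, 6, 30, 17, 24, 27]
insert 45:
  append 45 at index 7 → [3, 9, 6, 30, 17, 24, 27, 45] (no swap needed)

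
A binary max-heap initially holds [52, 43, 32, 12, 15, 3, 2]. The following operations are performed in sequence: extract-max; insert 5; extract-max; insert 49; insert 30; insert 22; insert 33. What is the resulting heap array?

[49, 33, 32, 22, 30, 3, 5, 12, 15, 2]

extract-max → returns 52:
  remove root 52; move last element 2 to root → [2, 43, 32, 12, 15, 3]
  2 vs larger child 43 at index 1, swap → [43, 2, 32, 12, 15, 3]
  2 vs larger child 15 at index 4, swap → [43, 15, 32, 12, 2, 3]
insert 5:
  append 5 at index 6 → [43, 15, 32, 12, 2, 3, 5] (no swap needed)
extract-max → returns 43:
  remove root 43; move last element 5 to root → [5, 15, 32, 12, 2, 3]
  5 vs larger child 32 at index 2, swap → [32, 15, 5, 12, 2, 3]
insert 49:
  append 49 at index 6 → [32, 15, 5, 12, 2, 3, 49]
  49 > parent 5 at index 2, swap → [32, 15, 49, 12, 2, 3, 5]
  49 > parent 32 at index 0, swap → [49, 15, 32, 12, 2, 3, 5]
insert 30:
  append 30 at index 7 → [49, 15, 32, 12, 2, 3, 5, 30]
  30 > parent 12 at index 3, swap → [49, 15, 32, 30, 2, 3, 5, 12]
  30 > parent 15 at index 1, swap → [49, 30, 32, 15, 2, 3, 5, 12]
insert 22:
  append 22 at index 8 → [49, 30, 32, 15, 2, 3, 5, 12, 22]
  22 > parent 15 at index 3, swap → [49, 30, 32, 22, 2, 3, 5, 12, 15]
insert 33:
  append 33 at index 9 → [49, 30, 32, 22, 2, 3, 5, 12, 15, 33]
  33 > parent 2 at index 4, swap → [49, 30, 32, 22, 33, 3, 5, 12, 15, 2]
  33 > parent 30 at index 1, swap → [49, 33, 32, 22, 30, 3, 5, 12, 15, 2]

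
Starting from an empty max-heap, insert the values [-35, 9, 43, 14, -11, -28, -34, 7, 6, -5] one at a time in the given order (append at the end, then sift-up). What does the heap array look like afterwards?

[43, 14, 9, 7, -5, -28, -34, -35, 6, -11]

Insert -35:
  append -35 at index 0 → [-35] (no swap needed)
Insert 9:
  append 9 at index 1 → [-35, 9]
  9 > parent -35 at index 0, swap → [9, -35]
Insert 43:
  append 43 at index 2 → [9, -35, 43]
  43 > parent 9 at index 0, swap → [43, -35, 9]
Insert 14:
  append 14 at index 3 → [43, -35, 9, 14]
  14 > parent -35 at index 1, swap → [43, 14, 9, -35]
Insert -11:
  append -11 at index 4 → [43, 14, 9, -35, -11] (no swap needed)
Insert -28:
  append -28 at index 5 → [43, 14, 9, -35, -11, -28] (no swap needed)
Insert -34:
  append -34 at index 6 → [43, 14, 9, -35, -11, -28, -34] (no swap needed)
Insert 7:
  append 7 at index 7 → [43, 14, 9, -35, -11, -28, -34, 7]
  7 > parent -35 at index 3, swap → [43, 14, 9, 7, -11, -28, -34, -35]
Insert 6:
  append 6 at index 8 → [43, 14, 9, 7, -11, -28, -34, -35, 6] (no swap needed)
Insert -5:
  append -5 at index 9 → [43, 14, 9, 7, -11, -28, -34, -35, 6, -5]
  -5 > parent -11 at index 4, swap → [43, 14, 9, 7, -5, -28, -34, -35, 6, -11]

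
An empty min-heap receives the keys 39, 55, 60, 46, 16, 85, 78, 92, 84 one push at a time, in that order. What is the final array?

[16, 39, 60, 55, 46, 85, 78, 92, 84]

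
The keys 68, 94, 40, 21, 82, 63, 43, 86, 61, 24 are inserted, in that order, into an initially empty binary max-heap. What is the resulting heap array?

Insert 68:
  append 68 at index 0 → [68] (no swap needed)
Insert 94:
  append 94 at index 1 → [68, 94]
  94 > parent 68 at index 0, swap → [94, 68]
Insert 40:
  append 40 at index 2 → [94, 68, 40] (no swap needed)
Insert 21:
  append 21 at index 3 → [94, 68, 40, 21] (no swap needed)
Insert 82:
  append 82 at index 4 → [94, 68, 40, 21, 82]
  82 > parent 68 at index 1, swap → [94, 82, 40, 21, 68]
Insert 63:
  append 63 at index 5 → [94, 82, 40, 21, 68, 63]
  63 > parent 40 at index 2, swap → [94, 82, 63, 21, 68, 40]
Insert 43:
  append 43 at index 6 → [94, 82, 63, 21, 68, 40, 43] (no swap needed)
Insert 86:
  append 86 at index 7 → [94, 82, 63, 21, 68, 40, 43, 86]
  86 > parent 21 at index 3, swap → [94, 82, 63, 86, 68, 40, 43, 21]
  86 > parent 82 at index 1, swap → [94, 86, 63, 82, 68, 40, 43, 21]
Insert 61:
  append 61 at index 8 → [94, 86, 63, 82, 68, 40, 43, 21, 61] (no swap needed)
Insert 24:
  append 24 at index 9 → [94, 86, 63, 82, 68, 40, 43, 21, 61, 24] (no swap needed)

[94, 86, 63, 82, 68, 40, 43, 21, 61, 24]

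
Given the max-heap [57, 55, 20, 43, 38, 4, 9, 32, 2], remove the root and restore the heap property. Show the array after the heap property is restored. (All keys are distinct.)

[55, 43, 20, 32, 38, 4, 9, 2]

remove root 57; move last element 2 to root → [2, 55, 20, 43, 38, 4, 9, 32]
2 vs larger child 55 at index 1, swap → [55, 2, 20, 43, 38, 4, 9, 32]
2 vs larger child 43 at index 3, swap → [55, 43, 20, 2, 38, 4, 9, 32]
2 vs only child 32 at index 7, swap → [55, 43, 20, 32, 38, 4, 9, 2]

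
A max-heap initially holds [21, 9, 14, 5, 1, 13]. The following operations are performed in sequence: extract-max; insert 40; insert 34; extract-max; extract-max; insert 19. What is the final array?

[19, 9, 14, 5, 1, 13]

extract-max → returns 21:
  remove root 21; move last element 13 to root → [13, 9, 14, 5, 1]
  13 vs larger child 14 at index 2, swap → [14, 9, 13, 5, 1]
insert 40:
  append 40 at index 5 → [14, 9, 13, 5, 1, 40]
  40 > parent 13 at index 2, swap → [14, 9, 40, 5, 1, 13]
  40 > parent 14 at index 0, swap → [40, 9, 14, 5, 1, 13]
insert 34:
  append 34 at index 6 → [40, 9, 14, 5, 1, 13, 34]
  34 > parent 14 at index 2, swap → [40, 9, 34, 5, 1, 13, 14]
extract-max → returns 40:
  remove root 40; move last element 14 to root → [14, 9, 34, 5, 1, 13]
  14 vs larger child 34 at index 2, swap → [34, 9, 14, 5, 1, 13]
extract-max → returns 34:
  remove root 34; move last element 13 to root → [13, 9, 14, 5, 1]
  13 vs larger child 14 at index 2, swap → [14, 9, 13, 5, 1]
insert 19:
  append 19 at index 5 → [14, 9, 13, 5, 1, 19]
  19 > parent 13 at index 2, swap → [14, 9, 19, 5, 1, 13]
  19 > parent 14 at index 0, swap → [19, 9, 14, 5, 1, 13]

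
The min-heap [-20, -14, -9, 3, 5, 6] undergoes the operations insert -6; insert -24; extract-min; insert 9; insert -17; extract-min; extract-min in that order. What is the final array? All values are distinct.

[-14, 3, -9, 9, 5, 6, -6]

insert -6:
  append -6 at index 6 → [-20, -14, -9, 3, 5, 6, -6] (no swap needed)
insert -24:
  append -24 at index 7 → [-20, -14, -9, 3, 5, 6, -6, -24]
  -24 < parent 3 at index 3, swap → [-20, -14, -9, -24, 5, 6, -6, 3]
  -24 < parent -14 at index 1, swap → [-20, -24, -9, -14, 5, 6, -6, 3]
  -24 < parent -20 at index 0, swap → [-24, -20, -9, -14, 5, 6, -6, 3]
extract-min → returns -24:
  remove root -24; move last element 3 to root → [3, -20, -9, -14, 5, 6, -6]
  3 vs smaller child -20 at index 1, swap → [-20, 3, -9, -14, 5, 6, -6]
  3 vs smaller child -14 at index 3, swap → [-20, -14, -9, 3, 5, 6, -6]
insert 9:
  append 9 at index 7 → [-20, -14, -9, 3, 5, 6, -6, 9] (no swap needed)
insert -17:
  append -17 at index 8 → [-20, -14, -9, 3, 5, 6, -6, 9, -17]
  -17 < parent 3 at index 3, swap → [-20, -14, -9, -17, 5, 6, -6, 9, 3]
  -17 < parent -14 at index 1, swap → [-20, -17, -9, -14, 5, 6, -6, 9, 3]
extract-min → returns -20:
  remove root -20; move last element 3 to root → [3, -17, -9, -14, 5, 6, -6, 9]
  3 vs smaller child -17 at index 1, swap → [-17, 3, -9, -14, 5, 6, -6, 9]
  3 vs smaller child -14 at index 3, swap → [-17, -14, -9, 3, 5, 6, -6, 9]
extract-min → returns -17:
  remove root -17; move last element 9 to root → [9, -14, -9, 3, 5, 6, -6]
  9 vs smaller child -14 at index 1, swap → [-14, 9, -9, 3, 5, 6, -6]
  9 vs smaller child 3 at index 3, swap → [-14, 3, -9, 9, 5, 6, -6]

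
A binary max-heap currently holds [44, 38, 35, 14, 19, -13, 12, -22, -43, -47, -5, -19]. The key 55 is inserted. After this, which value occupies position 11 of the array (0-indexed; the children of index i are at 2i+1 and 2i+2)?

append 55 at index 12 → [44, 38, 35, 14, 19, -13, 12, -22, -43, -47, -5, -19, 55]
55 > parent -13 at index 5, swap → [44, 38, 35, 14, 19, 55, 12, -22, -43, -47, -5, -19, -13]
55 > parent 35 at index 2, swap → [44, 38, 55, 14, 19, 35, 12, -22, -43, -47, -5, -19, -13]
55 > parent 44 at index 0, swap → [55, 38, 44, 14, 19, 35, 12, -22, -43, -47, -5, -19, -13]
resulting array: [55, 38, 44, 14, 19, 35, 12, -22, -43, -47, -5, -19, -13]

-19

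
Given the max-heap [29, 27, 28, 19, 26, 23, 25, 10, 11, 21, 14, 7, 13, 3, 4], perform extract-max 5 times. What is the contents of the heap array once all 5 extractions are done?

[23, 21, 13, 19, 14, 7, 4, 10, 11, 3]

extract-max #1 returns 29:
  remove root 29; move last element 4 to root → [4, 27, 28, 19, 26, 23, 25, 10, 11, 21, 14, 7, 13, 3]
  4 vs larger child 28 at index 2, swap → [28, 27, 4, 19, 26, 23, 25, 10, 11, 21, 14, 7, 13, 3]
  4 vs larger child 25 at index 6, swap → [28, 27, 25, 19, 26, 23, 4, 10, 11, 21, 14, 7, 13, 3]
extract-max #2 returns 28:
  remove root 28; move last element 3 to root → [3, 27, 25, 19, 26, 23, 4, 10, 11, 21, 14, 7, 13]
  3 vs larger child 27 at index 1, swap → [27, 3, 25, 19, 26, 23, 4, 10, 11, 21, 14, 7, 13]
  3 vs larger child 26 at index 4, swap → [27, 26, 25, 19, 3, 23, 4, 10, 11, 21, 14, 7, 13]
  3 vs larger child 21 at index 9, swap → [27, 26, 25, 19, 21, 23, 4, 10, 11, 3, 14, 7, 13]
extract-max #3 returns 27:
  remove root 27; move last element 13 to root → [13, 26, 25, 19, 21, 23, 4, 10, 11, 3, 14, 7]
  13 vs larger child 26 at index 1, swap → [26, 13, 25, 19, 21, 23, 4, 10, 11, 3, 14, 7]
  13 vs larger child 21 at index 4, swap → [26, 21, 25, 19, 13, 23, 4, 10, 11, 3, 14, 7]
  13 vs larger child 14 at index 10, swap → [26, 21, 25, 19, 14, 23, 4, 10, 11, 3, 13, 7]
extract-max #4 returns 26:
  remove root 26; move last element 7 to root → [7, 21, 25, 19, 14, 23, 4, 10, 11, 3, 13]
  7 vs larger child 25 at index 2, swap → [25, 21, 7, 19, 14, 23, 4, 10, 11, 3, 13]
  7 vs larger child 23 at index 5, swap → [25, 21, 23, 19, 14, 7, 4, 10, 11, 3, 13]
extract-max #5 returns 25:
  remove root 25; move last element 13 to root → [13, 21, 23, 19, 14, 7, 4, 10, 11, 3]
  13 vs larger child 23 at index 2, swap → [23, 21, 13, 19, 14, 7, 4, 10, 11, 3]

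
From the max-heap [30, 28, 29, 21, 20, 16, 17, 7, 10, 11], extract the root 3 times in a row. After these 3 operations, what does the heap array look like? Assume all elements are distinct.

extract-max #1 returns 30:
  remove root 30; move last element 11 to root → [11, 28, 29, 21, 20, 16, 17, 7, 10]
  11 vs larger child 29 at index 2, swap → [29, 28, 11, 21, 20, 16, 17, 7, 10]
  11 vs larger child 17 at index 6, swap → [29, 28, 17, 21, 20, 16, 11, 7, 10]
extract-max #2 returns 29:
  remove root 29; move last element 10 to root → [10, 28, 17, 21, 20, 16, 11, 7]
  10 vs larger child 28 at index 1, swap → [28, 10, 17, 21, 20, 16, 11, 7]
  10 vs larger child 21 at index 3, swap → [28, 21, 17, 10, 20, 16, 11, 7]
extract-max #3 returns 28:
  remove root 28; move last element 7 to root → [7, 21, 17, 10, 20, 16, 11]
  7 vs larger child 21 at index 1, swap → [21, 7, 17, 10, 20, 16, 11]
  7 vs larger child 20 at index 4, swap → [21, 20, 17, 10, 7, 16, 11]

[21, 20, 17, 10, 7, 16, 11]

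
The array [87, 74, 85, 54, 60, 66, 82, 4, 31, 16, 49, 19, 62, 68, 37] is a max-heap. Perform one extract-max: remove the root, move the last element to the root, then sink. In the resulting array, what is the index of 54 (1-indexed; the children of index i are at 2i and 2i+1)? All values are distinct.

remove root 87; move last element 37 to root → [37, 74, 85, 54, 60, 66, 82, 4, 31, 16, 49, 19, 62, 68]
37 vs larger child 85 at index 3, swap → [85, 74, 37, 54, 60, 66, 82, 4, 31, 16, 49, 19, 62, 68]
37 vs larger child 82 at index 7, swap → [85, 74, 82, 54, 60, 66, 37, 4, 31, 16, 49, 19, 62, 68]
37 vs only child 68 at index 14, swap → [85, 74, 82, 54, 60, 66, 68, 4, 31, 16, 49, 19, 62, 37]
resulting array: [85, 74, 82, 54, 60, 66, 68, 4, 31, 16, 49, 19, 62, 37]

4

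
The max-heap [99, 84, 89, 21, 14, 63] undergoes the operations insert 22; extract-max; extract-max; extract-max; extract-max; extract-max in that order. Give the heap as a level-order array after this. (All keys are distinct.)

insert 22:
  append 22 at index 6 → [99, 84, 89, 21, 14, 63, 22] (no swap needed)
extract-max → returns 99:
  remove root 99; move last element 22 to root → [22, 84, 89, 21, 14, 63]
  22 vs larger child 89 at index 2, swap → [89, 84, 22, 21, 14, 63]
  22 vs only child 63 at index 5, swap → [89, 84, 63, 21, 14, 22]
extract-max → returns 89:
  remove root 89; move last element 22 to root → [22, 84, 63, 21, 14]
  22 vs larger child 84 at index 1, swap → [84, 22, 63, 21, 14]
extract-max → returns 84:
  remove root 84; move last element 14 to root → [14, 22, 63, 21]
  14 vs larger child 63 at index 2, swap → [63, 22, 14, 21]
extract-max → returns 63:
  remove root 63; move last element 21 to root → [21, 22, 14]
  21 vs larger child 22 at index 1, swap → [22, 21, 14]
extract-max → returns 22:
  remove root 22; move last element 14 to root → [14, 21]
  14 vs only child 21 at index 1, swap → [21, 14]

[21, 14]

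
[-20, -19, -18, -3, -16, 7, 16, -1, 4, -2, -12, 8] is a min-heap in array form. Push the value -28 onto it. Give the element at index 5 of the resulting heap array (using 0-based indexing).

-18

append -28 at index 12 → [-20, -19, -18, -3, -16, 7, 16, -1, 4, -2, -12, 8, -28]
-28 < parent 7 at index 5, swap → [-20, -19, -18, -3, -16, -28, 16, -1, 4, -2, -12, 8, 7]
-28 < parent -18 at index 2, swap → [-20, -19, -28, -3, -16, -18, 16, -1, 4, -2, -12, 8, 7]
-28 < parent -20 at index 0, swap → [-28, -19, -20, -3, -16, -18, 16, -1, 4, -2, -12, 8, 7]
resulting array: [-28, -19, -20, -3, -16, -18, 16, -1, 4, -2, -12, 8, 7]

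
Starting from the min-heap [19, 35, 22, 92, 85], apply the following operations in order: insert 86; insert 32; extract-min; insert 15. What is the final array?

insert 86:
  append 86 at index 5 → [19, 35, 22, 92, 85, 86] (no swap needed)
insert 32:
  append 32 at index 6 → [19, 35, 22, 92, 85, 86, 32] (no swap needed)
extract-min → returns 19:
  remove root 19; move last element 32 to root → [32, 35, 22, 92, 85, 86]
  32 vs smaller child 22 at index 2, swap → [22, 35, 32, 92, 85, 86]
insert 15:
  append 15 at index 6 → [22, 35, 32, 92, 85, 86, 15]
  15 < parent 32 at index 2, swap → [22, 35, 15, 92, 85, 86, 32]
  15 < parent 22 at index 0, swap → [15, 35, 22, 92, 85, 86, 32]

[15, 35, 22, 92, 85, 86, 32]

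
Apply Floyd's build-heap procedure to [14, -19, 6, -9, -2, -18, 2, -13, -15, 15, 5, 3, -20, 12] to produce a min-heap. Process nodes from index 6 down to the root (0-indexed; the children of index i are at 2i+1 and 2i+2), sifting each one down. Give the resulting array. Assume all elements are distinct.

[-20, -19, -18, -15, -2, 3, 2, -13, -9, 15, 5, 14, 6, 12]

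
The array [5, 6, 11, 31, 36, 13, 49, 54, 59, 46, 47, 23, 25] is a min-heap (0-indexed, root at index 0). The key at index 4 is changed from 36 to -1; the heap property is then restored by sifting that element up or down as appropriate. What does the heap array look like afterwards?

set index 4 from 36 to -1 → [5, 6, 11, 31, -1, 13, 49, 54, 59, 46, 47, 23, 25]
-1 < parent 6 at index 1, swap → [5, -1, 11, 31, 6, 13, 49, 54, 59, 46, 47, 23, 25]
-1 < parent 5 at index 0, swap → [-1, 5, 11, 31, 6, 13, 49, 54, 59, 46, 47, 23, 25]

[-1, 5, 11, 31, 6, 13, 49, 54, 59, 46, 47, 23, 25]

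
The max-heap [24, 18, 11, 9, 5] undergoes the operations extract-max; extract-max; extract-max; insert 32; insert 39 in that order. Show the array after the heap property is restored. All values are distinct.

extract-max → returns 24:
  remove root 24; move last element 5 to root → [5, 18, 11, 9]
  5 vs larger child 18 at index 1, swap → [18, 5, 11, 9]
  5 vs only child 9 at index 3, swap → [18, 9, 11, 5]
extract-max → returns 18:
  remove root 18; move last element 5 to root → [5, 9, 11]
  5 vs larger child 11 at index 2, swap → [11, 9, 5]
extract-max → returns 11:
  remove root 11; move last element 5 to root → [5, 9]
  5 vs only child 9 at index 1, swap → [9, 5]
insert 32:
  append 32 at index 2 → [9, 5, 32]
  32 > parent 9 at index 0, swap → [32, 5, 9]
insert 39:
  append 39 at index 3 → [32, 5, 9, 39]
  39 > parent 5 at index 1, swap → [32, 39, 9, 5]
  39 > parent 32 at index 0, swap → [39, 32, 9, 5]

[39, 32, 9, 5]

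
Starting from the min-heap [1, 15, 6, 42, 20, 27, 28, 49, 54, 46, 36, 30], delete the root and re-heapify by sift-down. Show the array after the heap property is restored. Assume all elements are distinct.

[6, 15, 27, 42, 20, 30, 28, 49, 54, 46, 36]

remove root 1; move last element 30 to root → [30, 15, 6, 42, 20, 27, 28, 49, 54, 46, 36]
30 vs smaller child 6 at index 2, swap → [6, 15, 30, 42, 20, 27, 28, 49, 54, 46, 36]
30 vs smaller child 27 at index 5, swap → [6, 15, 27, 42, 20, 30, 28, 49, 54, 46, 36]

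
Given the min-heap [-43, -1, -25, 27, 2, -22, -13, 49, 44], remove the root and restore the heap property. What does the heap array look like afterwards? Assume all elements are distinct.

remove root -43; move last element 44 to root → [44, -1, -25, 27, 2, -22, -13, 49]
44 vs smaller child -25 at index 2, swap → [-25, -1, 44, 27, 2, -22, -13, 49]
44 vs smaller child -22 at index 5, swap → [-25, -1, -22, 27, 2, 44, -13, 49]

[-25, -1, -22, 27, 2, 44, -13, 49]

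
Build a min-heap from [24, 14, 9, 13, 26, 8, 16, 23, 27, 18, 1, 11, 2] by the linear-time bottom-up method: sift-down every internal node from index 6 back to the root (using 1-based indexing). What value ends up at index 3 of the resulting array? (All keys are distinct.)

2

sift down from index 6:
  8 vs smaller child 2 at index 13, swap → [24, 14, 9, 13, 26, 2, 16, 23, 27, 18, 1, 11, 8]
sift down from index 5:
  26 vs smaller child 1 at index 11, swap → [24, 14, 9, 13, 1, 2, 16, 23, 27, 18, 26, 11, 8]
sift down from index 4: already satisfies heap property
sift down from index 3:
  9 vs smaller child 2 at index 6, swap → [24, 14, 2, 13, 1, 9, 16, 23, 27, 18, 26, 11, 8]
  9 vs smaller child 8 at index 13, swap → [24, 14, 2, 13, 1, 8, 16, 23, 27, 18, 26, 11, 9]
sift down from index 2:
  14 vs smaller child 1 at index 5, swap → [24, 1, 2, 13, 14, 8, 16, 23, 27, 18, 26, 11, 9]
sift down from index 1:
  24 vs smaller child 1 at index 2, swap → [1, 24, 2, 13, 14, 8, 16, 23, 27, 18, 26, 11, 9]
  24 vs smaller child 13 at index 4, swap → [1, 13, 2, 24, 14, 8, 16, 23, 27, 18, 26, 11, 9]
  24 vs smaller child 23 at index 8, swap → [1, 13, 2, 23, 14, 8, 16, 24, 27, 18, 26, 11, 9]
resulting array: [1, 13, 2, 23, 14, 8, 16, 24, 27, 18, 26, 11, 9]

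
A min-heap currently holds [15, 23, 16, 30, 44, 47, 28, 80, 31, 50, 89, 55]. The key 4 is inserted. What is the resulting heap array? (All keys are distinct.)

[4, 23, 15, 30, 44, 16, 28, 80, 31, 50, 89, 55, 47]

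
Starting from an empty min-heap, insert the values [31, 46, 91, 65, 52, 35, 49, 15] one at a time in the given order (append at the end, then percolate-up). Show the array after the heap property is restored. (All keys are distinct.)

[15, 31, 35, 46, 52, 91, 49, 65]

Insert 31:
  append 31 at index 0 → [31] (no swap needed)
Insert 46:
  append 46 at index 1 → [31, 46] (no swap needed)
Insert 91:
  append 91 at index 2 → [31, 46, 91] (no swap needed)
Insert 65:
  append 65 at index 3 → [31, 46, 91, 65] (no swap needed)
Insert 52:
  append 52 at index 4 → [31, 46, 91, 65, 52] (no swap needed)
Insert 35:
  append 35 at index 5 → [31, 46, 91, 65, 52, 35]
  35 < parent 91 at index 2, swap → [31, 46, 35, 65, 52, 91]
Insert 49:
  append 49 at index 6 → [31, 46, 35, 65, 52, 91, 49] (no swap needed)
Insert 15:
  append 15 at index 7 → [31, 46, 35, 65, 52, 91, 49, 15]
  15 < parent 65 at index 3, swap → [31, 46, 35, 15, 52, 91, 49, 65]
  15 < parent 46 at index 1, swap → [31, 15, 35, 46, 52, 91, 49, 65]
  15 < parent 31 at index 0, swap → [15, 31, 35, 46, 52, 91, 49, 65]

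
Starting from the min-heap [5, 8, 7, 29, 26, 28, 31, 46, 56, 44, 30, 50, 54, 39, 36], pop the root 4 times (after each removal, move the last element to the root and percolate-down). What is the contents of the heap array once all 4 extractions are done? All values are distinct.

extract-min #1 returns 5:
  remove root 5; move last element 36 to root → [36, 8, 7, 29, 26, 28, 31, 46, 56, 44, 30, 50, 54, 39]
  36 vs smaller child 7 at index 2, swap → [7, 8, 36, 29, 26, 28, 31, 46, 56, 44, 30, 50, 54, 39]
  36 vs smaller child 28 at index 5, swap → [7, 8, 28, 29, 26, 36, 31, 46, 56, 44, 30, 50, 54, 39]
extract-min #2 returns 7:
  remove root 7; move last element 39 to root → [39, 8, 28, 29, 26, 36, 31, 46, 56, 44, 30, 50, 54]
  39 vs smaller child 8 at index 1, swap → [8, 39, 28, 29, 26, 36, 31, 46, 56, 44, 30, 50, 54]
  39 vs smaller child 26 at index 4, swap → [8, 26, 28, 29, 39, 36, 31, 46, 56, 44, 30, 50, 54]
  39 vs smaller child 30 at index 10, swap → [8, 26, 28, 29, 30, 36, 31, 46, 56, 44, 39, 50, 54]
extract-min #3 returns 8:
  remove root 8; move last element 54 to root → [54, 26, 28, 29, 30, 36, 31, 46, 56, 44, 39, 50]
  54 vs smaller child 26 at index 1, swap → [26, 54, 28, 29, 30, 36, 31, 46, 56, 44, 39, 50]
  54 vs smaller child 29 at index 3, swap → [26, 29, 28, 54, 30, 36, 31, 46, 56, 44, 39, 50]
  54 vs smaller child 46 at index 7, swap → [26, 29, 28, 46, 30, 36, 31, 54, 56, 44, 39, 50]
extract-min #4 returns 26:
  remove root 26; move last element 50 to root → [50, 29, 28, 46, 30, 36, 31, 54, 56, 44, 39]
  50 vs smaller child 28 at index 2, swap → [28, 29, 50, 46, 30, 36, 31, 54, 56, 44, 39]
  50 vs smaller child 31 at index 6, swap → [28, 29, 31, 46, 30, 36, 50, 54, 56, 44, 39]

[28, 29, 31, 46, 30, 36, 50, 54, 56, 44, 39]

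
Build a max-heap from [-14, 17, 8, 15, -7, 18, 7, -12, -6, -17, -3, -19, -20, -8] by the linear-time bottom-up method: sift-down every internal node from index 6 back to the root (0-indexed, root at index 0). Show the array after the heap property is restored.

sift down from index 6: already satisfies heap property
sift down from index 5: already satisfies heap property
sift down from index 4:
  -7 vs larger child -3 at index 10, swap → [-14, 17, 8, 15, -3, 18, 7, -12, -6, -17, -7, -19, -20, -8]
sift down from index 3: already satisfies heap property
sift down from index 2:
  8 vs larger child 18 at index 5, swap → [-14, 17, 18, 15, -3, 8, 7, -12, -6, -17, -7, -19, -20, -8]
sift down from index 1: already satisfies heap property
sift down from index 0:
  -14 vs larger child 18 at index 2, swap → [18, 17, -14, 15, -3, 8, 7, -12, -6, -17, -7, -19, -20, -8]
  -14 vs larger child 8 at index 5, swap → [18, 17, 8, 15, -3, -14, 7, -12, -6, -17, -7, -19, -20, -8]

[18, 17, 8, 15, -3, -14, 7, -12, -6, -17, -7, -19, -20, -8]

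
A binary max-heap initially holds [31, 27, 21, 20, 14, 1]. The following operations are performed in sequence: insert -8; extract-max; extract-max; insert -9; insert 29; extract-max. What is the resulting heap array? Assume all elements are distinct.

insert -8:
  append -8 at index 6 → [31, 27, 21, 20, 14, 1, -8] (no swap needed)
extract-max → returns 31:
  remove root 31; move last element -8 to root → [-8, 27, 21, 20, 14, 1]
  -8 vs larger child 27 at index 1, swap → [27, -8, 21, 20, 14, 1]
  -8 vs larger child 20 at index 3, swap → [27, 20, 21, -8, 14, 1]
extract-max → returns 27:
  remove root 27; move last element 1 to root → [1, 20, 21, -8, 14]
  1 vs larger child 21 at index 2, swap → [21, 20, 1, -8, 14]
insert -9:
  append -9 at index 5 → [21, 20, 1, -8, 14, -9] (no swap needed)
insert 29:
  append 29 at index 6 → [21, 20, 1, -8, 14, -9, 29]
  29 > parent 1 at index 2, swap → [21, 20, 29, -8, 14, -9, 1]
  29 > parent 21 at index 0, swap → [29, 20, 21, -8, 14, -9, 1]
extract-max → returns 29:
  remove root 29; move last element 1 to root → [1, 20, 21, -8, 14, -9]
  1 vs larger child 21 at index 2, swap → [21, 20, 1, -8, 14, -9]

[21, 20, 1, -8, 14, -9]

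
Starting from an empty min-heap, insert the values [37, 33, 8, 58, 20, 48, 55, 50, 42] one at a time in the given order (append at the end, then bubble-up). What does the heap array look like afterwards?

Insert 37:
  append 37 at index 0 → [37] (no swap needed)
Insert 33:
  append 33 at index 1 → [37, 33]
  33 < parent 37 at index 0, swap → [33, 37]
Insert 8:
  append 8 at index 2 → [33, 37, 8]
  8 < parent 33 at index 0, swap → [8, 37, 33]
Insert 58:
  append 58 at index 3 → [8, 37, 33, 58] (no swap needed)
Insert 20:
  append 20 at index 4 → [8, 37, 33, 58, 20]
  20 < parent 37 at index 1, swap → [8, 20, 33, 58, 37]
Insert 48:
  append 48 at index 5 → [8, 20, 33, 58, 37, 48] (no swap needed)
Insert 55:
  append 55 at index 6 → [8, 20, 33, 58, 37, 48, 55] (no swap needed)
Insert 50:
  append 50 at index 7 → [8, 20, 33, 58, 37, 48, 55, 50]
  50 < parent 58 at index 3, swap → [8, 20, 33, 50, 37, 48, 55, 58]
Insert 42:
  append 42 at index 8 → [8, 20, 33, 50, 37, 48, 55, 58, 42]
  42 < parent 50 at index 3, swap → [8, 20, 33, 42, 37, 48, 55, 58, 50]

[8, 20, 33, 42, 37, 48, 55, 58, 50]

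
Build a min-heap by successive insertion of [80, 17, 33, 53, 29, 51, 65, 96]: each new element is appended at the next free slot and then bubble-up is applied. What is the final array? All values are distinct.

Insert 80:
  append 80 at index 0 → [80] (no swap needed)
Insert 17:
  append 17 at index 1 → [80, 17]
  17 < parent 80 at index 0, swap → [17, 80]
Insert 33:
  append 33 at index 2 → [17, 80, 33] (no swap needed)
Insert 53:
  append 53 at index 3 → [17, 80, 33, 53]
  53 < parent 80 at index 1, swap → [17, 53, 33, 80]
Insert 29:
  append 29 at index 4 → [17, 53, 33, 80, 29]
  29 < parent 53 at index 1, swap → [17, 29, 33, 80, 53]
Insert 51:
  append 51 at index 5 → [17, 29, 33, 80, 53, 51] (no swap needed)
Insert 65:
  append 65 at index 6 → [17, 29, 33, 80, 53, 51, 65] (no swap needed)
Insert 96:
  append 96 at index 7 → [17, 29, 33, 80, 53, 51, 65, 96] (no swap needed)

[17, 29, 33, 80, 53, 51, 65, 96]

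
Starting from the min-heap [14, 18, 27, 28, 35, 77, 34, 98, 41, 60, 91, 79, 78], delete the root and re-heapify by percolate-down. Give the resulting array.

remove root 14; move last element 78 to root → [78, 18, 27, 28, 35, 77, 34, 98, 41, 60, 91, 79]
78 vs smaller child 18 at index 1, swap → [18, 78, 27, 28, 35, 77, 34, 98, 41, 60, 91, 79]
78 vs smaller child 28 at index 3, swap → [18, 28, 27, 78, 35, 77, 34, 98, 41, 60, 91, 79]
78 vs smaller child 41 at index 8, swap → [18, 28, 27, 41, 35, 77, 34, 98, 78, 60, 91, 79]

[18, 28, 27, 41, 35, 77, 34, 98, 78, 60, 91, 79]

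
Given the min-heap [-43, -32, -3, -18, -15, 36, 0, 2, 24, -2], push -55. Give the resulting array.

[-55, -43, -3, -18, -32, 36, 0, 2, 24, -2, -15]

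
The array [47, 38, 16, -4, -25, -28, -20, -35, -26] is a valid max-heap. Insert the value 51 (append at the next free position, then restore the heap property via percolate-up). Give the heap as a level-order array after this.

[51, 47, 16, -4, 38, -28, -20, -35, -26, -25]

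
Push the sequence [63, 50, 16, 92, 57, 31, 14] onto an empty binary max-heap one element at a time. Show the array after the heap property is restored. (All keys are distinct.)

[92, 63, 31, 50, 57, 16, 14]

Insert 63:
  append 63 at index 0 → [63] (no swap needed)
Insert 50:
  append 50 at index 1 → [63, 50] (no swap needed)
Insert 16:
  append 16 at index 2 → [63, 50, 16] (no swap needed)
Insert 92:
  append 92 at index 3 → [63, 50, 16, 92]
  92 > parent 50 at index 1, swap → [63, 92, 16, 50]
  92 > parent 63 at index 0, swap → [92, 63, 16, 50]
Insert 57:
  append 57 at index 4 → [92, 63, 16, 50, 57] (no swap needed)
Insert 31:
  append 31 at index 5 → [92, 63, 16, 50, 57, 31]
  31 > parent 16 at index 2, swap → [92, 63, 31, 50, 57, 16]
Insert 14:
  append 14 at index 6 → [92, 63, 31, 50, 57, 16, 14] (no swap needed)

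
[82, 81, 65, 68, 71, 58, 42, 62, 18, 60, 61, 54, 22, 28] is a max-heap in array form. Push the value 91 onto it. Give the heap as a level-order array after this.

[91, 81, 82, 68, 71, 58, 65, 62, 18, 60, 61, 54, 22, 28, 42]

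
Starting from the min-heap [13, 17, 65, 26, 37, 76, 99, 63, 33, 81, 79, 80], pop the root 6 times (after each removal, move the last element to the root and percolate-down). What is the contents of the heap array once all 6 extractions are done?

[65, 79, 76, 80, 81, 99]

extract-min #1 returns 13:
  remove root 13; move last element 80 to root → [80, 17, 65, 26, 37, 76, 99, 63, 33, 81, 79]
  80 vs smaller child 17 at index 1, swap → [17, 80, 65, 26, 37, 76, 99, 63, 33, 81, 79]
  80 vs smaller child 26 at index 3, swap → [17, 26, 65, 80, 37, 76, 99, 63, 33, 81, 79]
  80 vs smaller child 33 at index 8, swap → [17, 26, 65, 33, 37, 76, 99, 63, 80, 81, 79]
extract-min #2 returns 17:
  remove root 17; move last element 79 to root → [79, 26, 65, 33, 37, 76, 99, 63, 80, 81]
  79 vs smaller child 26 at index 1, swap → [26, 79, 65, 33, 37, 76, 99, 63, 80, 81]
  79 vs smaller child 33 at index 3, swap → [26, 33, 65, 79, 37, 76, 99, 63, 80, 81]
  79 vs smaller child 63 at index 7, swap → [26, 33, 65, 63, 37, 76, 99, 79, 80, 81]
extract-min #3 returns 26:
  remove root 26; move last element 81 to root → [81, 33, 65, 63, 37, 76, 99, 79, 80]
  81 vs smaller child 33 at index 1, swap → [33, 81, 65, 63, 37, 76, 99, 79, 80]
  81 vs smaller child 37 at index 4, swap → [33, 37, 65, 63, 81, 76, 99, 79, 80]
extract-min #4 returns 33:
  remove root 33; move last element 80 to root → [80, 37, 65, 63, 81, 76, 99, 79]
  80 vs smaller child 37 at index 1, swap → [37, 80, 65, 63, 81, 76, 99, 79]
  80 vs smaller child 63 at index 3, swap → [37, 63, 65, 80, 81, 76, 99, 79]
  80 vs only child 79 at index 7, swap → [37, 63, 65, 79, 81, 76, 99, 80]
extract-min #5 returns 37:
  remove root 37; move last element 80 to root → [80, 63, 65, 79, 81, 76, 99]
  80 vs smaller child 63 at index 1, swap → [63, 80, 65, 79, 81, 76, 99]
  80 vs smaller child 79 at index 3, swap → [63, 79, 65, 80, 81, 76, 99]
extract-min #6 returns 63:
  remove root 63; move last element 99 to root → [99, 79, 65, 80, 81, 76]
  99 vs smaller child 65 at index 2, swap → [65, 79, 99, 80, 81, 76]
  99 vs only child 76 at index 5, swap → [65, 79, 76, 80, 81, 99]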